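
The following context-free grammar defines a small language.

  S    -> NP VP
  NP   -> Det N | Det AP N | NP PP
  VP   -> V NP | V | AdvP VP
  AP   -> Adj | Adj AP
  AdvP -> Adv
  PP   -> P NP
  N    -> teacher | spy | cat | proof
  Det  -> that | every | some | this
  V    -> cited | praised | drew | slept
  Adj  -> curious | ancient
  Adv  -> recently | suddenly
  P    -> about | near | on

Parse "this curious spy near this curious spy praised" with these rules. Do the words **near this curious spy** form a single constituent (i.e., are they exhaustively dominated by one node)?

[S [NP [NP [Det this] [AP [Adj curious]] [N spy]] [PP [P near] [NP [Det this] [AP [Adj curious]] [N spy]]]] [VP [V praised]]]
The words 'near this curious spy' are exhaustively dominated by a single PP node (built by PP → P NP), so they form a constituent.

Yes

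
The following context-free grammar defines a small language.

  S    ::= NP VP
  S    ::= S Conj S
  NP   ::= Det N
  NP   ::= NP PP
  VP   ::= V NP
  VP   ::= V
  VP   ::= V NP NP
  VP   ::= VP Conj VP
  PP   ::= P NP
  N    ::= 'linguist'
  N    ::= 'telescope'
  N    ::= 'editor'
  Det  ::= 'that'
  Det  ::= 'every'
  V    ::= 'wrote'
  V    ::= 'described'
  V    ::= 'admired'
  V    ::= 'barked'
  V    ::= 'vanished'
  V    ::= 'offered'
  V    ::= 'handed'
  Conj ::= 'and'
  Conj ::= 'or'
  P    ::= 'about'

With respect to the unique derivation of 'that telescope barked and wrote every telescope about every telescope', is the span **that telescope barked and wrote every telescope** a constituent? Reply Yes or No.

[S [NP [Det that] [N telescope]] [VP [VP [V barked]] [Conj and] [VP [V wrote] [NP [NP [Det every] [N telescope]] [PP [P about] [NP [Det every] [N telescope]]]]]]]
The smallest constituent containing 'that telescope barked and wrote every telescope' is the S spanning 'that telescope barked and wrote every telescope about every telescope'; no single node in the tree dominates exactly the given words.

No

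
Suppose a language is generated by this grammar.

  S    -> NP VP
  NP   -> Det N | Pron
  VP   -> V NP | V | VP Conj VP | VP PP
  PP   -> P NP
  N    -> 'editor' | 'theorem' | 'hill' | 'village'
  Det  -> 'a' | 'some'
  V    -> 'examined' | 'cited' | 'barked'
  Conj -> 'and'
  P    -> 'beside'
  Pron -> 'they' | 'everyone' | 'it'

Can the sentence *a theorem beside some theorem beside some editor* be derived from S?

Ungrammatical

For S → NP VP, the only prefix that parses as NP is 'a theorem', but the remainder 'beside some theorem beside some editor' is not a VP under these rules.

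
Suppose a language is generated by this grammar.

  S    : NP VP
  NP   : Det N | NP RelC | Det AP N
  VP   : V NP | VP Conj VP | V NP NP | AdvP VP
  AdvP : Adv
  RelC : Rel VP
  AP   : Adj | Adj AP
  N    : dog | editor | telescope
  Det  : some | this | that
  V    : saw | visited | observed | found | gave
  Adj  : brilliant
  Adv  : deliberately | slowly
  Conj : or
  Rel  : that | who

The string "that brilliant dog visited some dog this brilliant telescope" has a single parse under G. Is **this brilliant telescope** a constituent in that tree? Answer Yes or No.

Yes

[S [NP [Det that] [AP [Adj brilliant]] [N dog]] [VP [V visited] [NP [Det some] [N dog]] [NP [Det this] [AP [Adj brilliant]] [N telescope]]]]
The words 'this brilliant telescope' are exhaustively dominated by a single NP node (built by NP → Det AP N), so they form a constituent.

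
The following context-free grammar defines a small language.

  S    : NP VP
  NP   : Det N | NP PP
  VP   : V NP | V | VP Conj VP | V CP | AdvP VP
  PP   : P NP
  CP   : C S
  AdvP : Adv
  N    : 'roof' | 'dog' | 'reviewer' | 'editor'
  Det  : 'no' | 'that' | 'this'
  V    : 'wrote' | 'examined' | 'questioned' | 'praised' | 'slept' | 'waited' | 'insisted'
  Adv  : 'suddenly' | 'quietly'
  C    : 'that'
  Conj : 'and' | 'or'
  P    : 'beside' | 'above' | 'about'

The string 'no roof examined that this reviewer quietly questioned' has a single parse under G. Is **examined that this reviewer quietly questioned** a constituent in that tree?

[S [NP [Det no] [N roof]] [VP [V examined] [CP [C that] [S [NP [Det this] [N reviewer]] [VP [AdvP [Adv quietly]] [VP [V questioned]]]]]]]
The words 'examined that this reviewer quietly questioned' are exhaustively dominated by a single VP node (built by VP → V CP), so they form a constituent.

Yes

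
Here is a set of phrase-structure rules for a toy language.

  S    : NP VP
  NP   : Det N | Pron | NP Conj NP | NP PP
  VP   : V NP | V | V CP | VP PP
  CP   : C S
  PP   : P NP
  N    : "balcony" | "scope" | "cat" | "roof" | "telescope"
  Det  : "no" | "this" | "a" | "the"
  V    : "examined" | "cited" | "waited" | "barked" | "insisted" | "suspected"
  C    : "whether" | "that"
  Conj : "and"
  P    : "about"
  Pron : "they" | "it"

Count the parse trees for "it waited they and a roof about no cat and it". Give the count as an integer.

Two of the 6 distinct bracketings:
[S [NP [Pron it]] [VP [V waited] [NP [NP [Pron they]] [Conj and] [NP [NP [NP [Det a] [N roof]] [PP [P about] [NP [Det no] [N cat]]]] [Conj and] [NP [Pron it]]]]]]
[S [NP [Pron it]] [VP [V waited] [NP [NP [Pron they]] [Conj and] [NP [NP [Det a] [N roof]] [PP [P about] [NP [NP [Det no] [N cat]] [Conj and] [NP [Pron it]]]]]]]]
The trees differ in how a recursive rule is bracketed over the same span.

6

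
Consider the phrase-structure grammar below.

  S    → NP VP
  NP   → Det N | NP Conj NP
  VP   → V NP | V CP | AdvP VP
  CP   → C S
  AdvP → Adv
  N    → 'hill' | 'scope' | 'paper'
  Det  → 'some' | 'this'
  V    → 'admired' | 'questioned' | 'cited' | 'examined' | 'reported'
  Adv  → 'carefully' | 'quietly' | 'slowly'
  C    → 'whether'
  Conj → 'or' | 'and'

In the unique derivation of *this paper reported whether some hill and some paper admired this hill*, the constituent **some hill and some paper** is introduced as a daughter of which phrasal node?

S

S
  NP
    Det: this
    N: paper
  VP
    V: reported
    CP
      C: whether
      S
        NP
          NP
            Det: some
            N: hill
          Conj: and
          NP
            Det: some
            N: paper
        VP
          V: admired
          NP
            Det: this
            N: hill
The span 'some hill and some paper' is the NP node built by NP → NP Conj NP.
Its mother is the S built by S → NP VP.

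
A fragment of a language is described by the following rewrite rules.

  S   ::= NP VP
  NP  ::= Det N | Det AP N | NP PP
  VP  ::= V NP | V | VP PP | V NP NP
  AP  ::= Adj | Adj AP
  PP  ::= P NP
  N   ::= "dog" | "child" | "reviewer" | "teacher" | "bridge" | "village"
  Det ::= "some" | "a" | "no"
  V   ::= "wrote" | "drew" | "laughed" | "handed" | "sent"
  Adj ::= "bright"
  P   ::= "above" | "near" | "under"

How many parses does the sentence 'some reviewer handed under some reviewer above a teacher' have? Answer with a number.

2

The two bracketings:
[S [NP [Det some] [N reviewer]] [VP [VP [V handed]] [PP [P under] [NP [NP [Det some] [N reviewer]] [PP [P above] [NP [Det a] [N teacher]]]]]]]
[S [NP [Det some] [N reviewer]] [VP [VP [VP [V handed]] [PP [P under] [NP [Det some] [N reviewer]]]] [PP [P above] [NP [Det a] [N teacher]]]]]
The difference turns on whether NP → NP PP is used at the relevant span, versus an alternative expansion of NP.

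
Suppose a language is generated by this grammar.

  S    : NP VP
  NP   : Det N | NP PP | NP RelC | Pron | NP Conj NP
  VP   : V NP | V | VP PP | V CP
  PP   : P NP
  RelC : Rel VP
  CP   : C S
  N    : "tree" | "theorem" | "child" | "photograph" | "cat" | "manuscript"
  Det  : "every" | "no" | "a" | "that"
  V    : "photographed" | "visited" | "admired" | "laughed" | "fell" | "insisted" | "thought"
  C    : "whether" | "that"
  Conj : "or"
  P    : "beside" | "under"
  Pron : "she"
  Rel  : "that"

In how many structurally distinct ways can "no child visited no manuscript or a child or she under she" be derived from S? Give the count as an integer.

7

Two of the 7 distinct bracketings:
[S [NP [Det no] [N child]] [VP [V visited] [NP [NP [NP [Det no] [N manuscript]] [Conj or] [NP [NP [Det a] [N child]] [Conj or] [NP [Pron she]]]] [PP [P under] [NP [Pron she]]]]]]
[S [NP [Det no] [N child]] [VP [V visited] [NP [NP [NP [NP [Det no] [N manuscript]] [Conj or] [NP [Det a] [N child]]] [Conj or] [NP [Pron she]]] [PP [P under] [NP [Pron she]]]]]]
The trees differ in how a recursive rule is bracketed over the same span.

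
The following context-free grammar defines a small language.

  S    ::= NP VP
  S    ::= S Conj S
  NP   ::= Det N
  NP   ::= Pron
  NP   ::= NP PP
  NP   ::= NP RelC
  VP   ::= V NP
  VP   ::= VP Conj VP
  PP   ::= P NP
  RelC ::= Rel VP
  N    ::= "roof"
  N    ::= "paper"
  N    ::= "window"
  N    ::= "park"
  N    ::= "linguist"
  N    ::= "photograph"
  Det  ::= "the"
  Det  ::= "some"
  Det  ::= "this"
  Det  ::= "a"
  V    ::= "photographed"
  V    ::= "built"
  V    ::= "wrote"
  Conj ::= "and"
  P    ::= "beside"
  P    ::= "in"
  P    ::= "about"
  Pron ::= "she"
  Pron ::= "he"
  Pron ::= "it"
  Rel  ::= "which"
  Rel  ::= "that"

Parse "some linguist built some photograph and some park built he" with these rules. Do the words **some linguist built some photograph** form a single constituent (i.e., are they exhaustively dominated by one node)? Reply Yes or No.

Yes

[S [S [NP [Det some] [N linguist]] [VP [V built] [NP [Det some] [N photograph]]]] [Conj and] [S [NP [Det some] [N park]] [VP [V built] [NP [Pron he]]]]]
The words 'some linguist built some photograph' are exhaustively dominated by a single S node (built by S → NP VP), so they form a constituent.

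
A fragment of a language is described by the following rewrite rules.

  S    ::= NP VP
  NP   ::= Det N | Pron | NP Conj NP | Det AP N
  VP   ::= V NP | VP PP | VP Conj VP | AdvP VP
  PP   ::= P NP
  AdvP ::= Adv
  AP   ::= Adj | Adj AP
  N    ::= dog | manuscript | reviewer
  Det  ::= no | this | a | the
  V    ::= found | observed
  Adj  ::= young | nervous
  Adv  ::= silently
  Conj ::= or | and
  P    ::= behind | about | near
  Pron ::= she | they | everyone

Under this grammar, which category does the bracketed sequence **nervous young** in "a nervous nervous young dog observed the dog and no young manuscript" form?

S
  NP
    Det: a
    AP
      Adj: nervous
      AP
        Adj: nervous
        AP
          Adj: young
    N: dog
  VP
    V: observed
    NP
      NP
        Det: the
        N: dog
      Conj: and
      NP
        Det: no
        AP
          Adj: young
        N: manuscript
The span 'nervous young' is the AP node built by AP → Adj AP.

AP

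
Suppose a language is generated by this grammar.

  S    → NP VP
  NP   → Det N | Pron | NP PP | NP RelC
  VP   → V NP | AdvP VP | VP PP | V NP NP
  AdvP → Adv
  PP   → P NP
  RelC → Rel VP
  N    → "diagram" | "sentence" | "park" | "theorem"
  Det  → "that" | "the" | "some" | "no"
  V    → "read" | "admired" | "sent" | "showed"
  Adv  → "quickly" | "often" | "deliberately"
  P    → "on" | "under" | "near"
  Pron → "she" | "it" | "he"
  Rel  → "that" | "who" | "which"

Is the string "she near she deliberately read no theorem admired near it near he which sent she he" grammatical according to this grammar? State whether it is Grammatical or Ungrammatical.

A V word can never sit immediately before a P word in any string this grammar generates, so the substring 'admired near' rules out a derivation.

Ungrammatical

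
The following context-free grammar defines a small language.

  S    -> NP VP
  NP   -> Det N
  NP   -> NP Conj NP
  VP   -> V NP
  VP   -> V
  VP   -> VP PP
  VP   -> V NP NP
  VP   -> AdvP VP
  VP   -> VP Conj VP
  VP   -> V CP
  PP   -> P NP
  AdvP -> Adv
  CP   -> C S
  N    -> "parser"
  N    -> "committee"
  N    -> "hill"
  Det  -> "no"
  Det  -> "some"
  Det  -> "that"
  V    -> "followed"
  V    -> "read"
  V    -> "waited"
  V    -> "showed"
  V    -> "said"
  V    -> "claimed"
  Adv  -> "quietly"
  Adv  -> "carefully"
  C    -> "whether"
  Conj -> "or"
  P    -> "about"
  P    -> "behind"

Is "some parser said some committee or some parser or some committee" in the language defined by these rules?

Grammatical

[S [NP [Det some] [N parser]] [VP [V said] [NP [NP [Det some] [N committee]] [Conj or] [NP [NP [Det some] [N parser]] [Conj or] [NP [Det some] [N committee]]]]]]
Every word is introduced by a lexical rule and the phrasal rules combine the resulting categories into a single S.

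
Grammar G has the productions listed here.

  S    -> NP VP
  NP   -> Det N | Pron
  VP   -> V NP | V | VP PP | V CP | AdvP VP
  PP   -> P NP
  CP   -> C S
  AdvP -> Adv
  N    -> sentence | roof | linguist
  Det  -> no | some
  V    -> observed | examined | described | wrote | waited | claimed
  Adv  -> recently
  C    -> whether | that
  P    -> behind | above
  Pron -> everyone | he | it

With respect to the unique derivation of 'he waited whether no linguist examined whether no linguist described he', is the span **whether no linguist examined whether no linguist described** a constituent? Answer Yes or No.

[S [NP [Pron he]] [VP [V waited] [CP [C whether] [S [NP [Det no] [N linguist]] [VP [V examined] [CP [C whether] [S [NP [Det no] [N linguist]] [VP [V described] [NP [Pron he]]]]]]]]]]
The smallest constituent containing 'whether no linguist examined whether no linguist described' is the CP spanning 'whether no linguist examined whether no linguist described he'; no single node in the tree dominates exactly the given words.

No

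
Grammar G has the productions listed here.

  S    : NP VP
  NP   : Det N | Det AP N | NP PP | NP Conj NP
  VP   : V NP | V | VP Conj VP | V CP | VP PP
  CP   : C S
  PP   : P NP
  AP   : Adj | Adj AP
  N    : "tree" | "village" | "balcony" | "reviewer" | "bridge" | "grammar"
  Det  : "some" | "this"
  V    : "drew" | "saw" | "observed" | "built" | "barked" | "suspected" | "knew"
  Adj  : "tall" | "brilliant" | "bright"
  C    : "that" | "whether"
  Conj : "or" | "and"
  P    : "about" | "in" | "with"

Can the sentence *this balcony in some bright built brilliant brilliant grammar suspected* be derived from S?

An Adj word can never sit immediately before a V word in any string this grammar generates, so the substring 'bright built' rules out a derivation.

Ungrammatical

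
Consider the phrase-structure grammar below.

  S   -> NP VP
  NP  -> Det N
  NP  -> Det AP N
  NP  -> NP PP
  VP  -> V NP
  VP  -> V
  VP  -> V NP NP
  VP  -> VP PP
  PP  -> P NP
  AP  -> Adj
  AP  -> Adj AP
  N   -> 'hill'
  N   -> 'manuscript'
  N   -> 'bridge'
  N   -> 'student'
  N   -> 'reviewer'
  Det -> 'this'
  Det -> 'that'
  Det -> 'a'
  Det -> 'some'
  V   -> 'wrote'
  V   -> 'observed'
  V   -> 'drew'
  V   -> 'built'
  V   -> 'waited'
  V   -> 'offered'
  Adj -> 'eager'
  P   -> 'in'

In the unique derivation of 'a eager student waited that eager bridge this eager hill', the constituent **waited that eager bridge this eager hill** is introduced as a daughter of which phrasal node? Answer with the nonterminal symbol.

S
  NP
    Det: a
    AP
      Adj: eager
    N: student
  VP
    V: waited
    NP
      Det: that
      AP
        Adj: eager
      N: bridge
    NP
      Det: this
      AP
        Adj: eager
      N: hill
The span 'waited that eager bridge this eager hill' is the VP node built by VP → V NP NP.
Its mother is the S built by S → NP VP.

S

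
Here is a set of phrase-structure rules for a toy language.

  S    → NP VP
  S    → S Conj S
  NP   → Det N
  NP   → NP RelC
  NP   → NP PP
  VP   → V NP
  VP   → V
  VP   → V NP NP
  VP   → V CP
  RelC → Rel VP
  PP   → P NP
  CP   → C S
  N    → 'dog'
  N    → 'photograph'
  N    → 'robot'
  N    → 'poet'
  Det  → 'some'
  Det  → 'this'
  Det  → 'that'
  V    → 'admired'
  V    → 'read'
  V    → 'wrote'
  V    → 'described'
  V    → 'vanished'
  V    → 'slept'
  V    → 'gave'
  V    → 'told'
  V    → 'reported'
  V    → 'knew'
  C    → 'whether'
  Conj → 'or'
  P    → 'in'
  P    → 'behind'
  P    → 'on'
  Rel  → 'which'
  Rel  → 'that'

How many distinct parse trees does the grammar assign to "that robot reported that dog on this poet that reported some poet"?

4

Two of the 4 distinct bracketings:
[S [NP [Det that] [N robot]] [VP [V reported] [NP [NP [NP [Det that] [N dog]] [PP [P on] [NP [Det this] [N poet]]]] [RelC [Rel that] [VP [V reported] [NP [Det some] [N poet]]]]]]]
[S [NP [Det that] [N robot]] [VP [V reported] [NP [NP [Det that] [N dog]] [PP [P on] [NP [NP [Det this] [N poet]] [RelC [Rel that] [VP [V reported] [NP [Det some] [N poet]]]]]]]]]
The trees differ in how a recursive rule is bracketed over the same span.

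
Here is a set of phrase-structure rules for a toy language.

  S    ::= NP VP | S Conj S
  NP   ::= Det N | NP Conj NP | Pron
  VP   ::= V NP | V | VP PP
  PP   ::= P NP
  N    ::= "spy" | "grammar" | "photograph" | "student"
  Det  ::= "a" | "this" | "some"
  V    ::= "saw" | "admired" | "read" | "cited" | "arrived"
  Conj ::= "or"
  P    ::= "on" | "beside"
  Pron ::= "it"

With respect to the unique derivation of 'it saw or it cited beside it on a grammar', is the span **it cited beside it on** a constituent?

No

[S [S [NP [Pron it]] [VP [V saw]]] [Conj or] [S [NP [Pron it]] [VP [VP [VP [V cited]] [PP [P beside] [NP [Pron it]]]] [PP [P on] [NP [Det a] [N grammar]]]]]]
The smallest constituent containing 'it cited beside it on' is the S spanning 'it cited beside it on a grammar'; no single node in the tree dominates exactly the given words.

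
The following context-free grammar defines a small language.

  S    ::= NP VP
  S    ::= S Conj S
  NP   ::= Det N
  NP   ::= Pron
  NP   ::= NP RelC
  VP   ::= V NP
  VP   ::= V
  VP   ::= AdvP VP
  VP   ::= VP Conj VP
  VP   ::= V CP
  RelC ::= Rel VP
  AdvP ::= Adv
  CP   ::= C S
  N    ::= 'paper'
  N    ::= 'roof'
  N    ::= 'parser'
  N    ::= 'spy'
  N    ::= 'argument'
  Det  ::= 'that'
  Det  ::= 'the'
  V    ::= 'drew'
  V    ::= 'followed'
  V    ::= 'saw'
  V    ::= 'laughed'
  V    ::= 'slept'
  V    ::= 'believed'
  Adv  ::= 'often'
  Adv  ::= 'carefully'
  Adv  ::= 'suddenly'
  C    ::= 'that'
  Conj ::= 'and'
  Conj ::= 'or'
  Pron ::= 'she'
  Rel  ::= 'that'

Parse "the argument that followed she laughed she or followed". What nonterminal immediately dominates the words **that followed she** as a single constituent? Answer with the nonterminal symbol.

RelC

S
  NP
    NP
      Det: the
      N: argument
    RelC
      Rel: that
      VP
        V: followed
        NP
          Pron: she
  VP
    VP
      V: laughed
      NP
        Pron: she
    Conj: or
    VP
      V: followed
The span 'that followed she' is the RelC node built by RelC → Rel VP.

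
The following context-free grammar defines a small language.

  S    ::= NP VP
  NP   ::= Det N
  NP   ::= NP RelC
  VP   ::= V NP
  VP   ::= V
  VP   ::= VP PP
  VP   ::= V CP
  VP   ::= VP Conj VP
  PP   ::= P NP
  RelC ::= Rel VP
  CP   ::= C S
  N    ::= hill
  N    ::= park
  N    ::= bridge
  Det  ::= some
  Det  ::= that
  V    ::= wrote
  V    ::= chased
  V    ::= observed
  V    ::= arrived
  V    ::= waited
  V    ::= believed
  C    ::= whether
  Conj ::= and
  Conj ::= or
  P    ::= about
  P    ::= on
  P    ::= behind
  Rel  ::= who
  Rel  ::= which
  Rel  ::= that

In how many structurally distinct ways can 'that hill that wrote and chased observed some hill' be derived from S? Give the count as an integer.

1

[S [NP [NP [Det that] [N hill]] [RelC [Rel that] [VP [VP [V wrote]] [Conj and] [VP [V chased]]]]] [VP [V observed] [NP [Det some] [N hill]]]]
No rule offers an alternative attachment or grouping for any span, so this is the only derivation.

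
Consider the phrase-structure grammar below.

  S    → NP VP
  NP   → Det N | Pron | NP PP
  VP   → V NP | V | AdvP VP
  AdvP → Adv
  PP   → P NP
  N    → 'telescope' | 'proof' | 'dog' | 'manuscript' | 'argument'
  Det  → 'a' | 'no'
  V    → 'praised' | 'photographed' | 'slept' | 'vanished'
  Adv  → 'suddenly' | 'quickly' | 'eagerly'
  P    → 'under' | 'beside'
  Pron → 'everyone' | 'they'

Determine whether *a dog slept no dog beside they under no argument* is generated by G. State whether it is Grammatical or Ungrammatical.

[S [NP [Det a] [N dog]] [VP [V slept] [NP [NP [Det no] [N dog]] [PP [P beside] [NP [NP [Pron they]] [PP [P under] [NP [Det no] [N argument]]]]]]]]
Each bracket corresponds to one application of a listed rule, so the string is derivable from S.

Grammatical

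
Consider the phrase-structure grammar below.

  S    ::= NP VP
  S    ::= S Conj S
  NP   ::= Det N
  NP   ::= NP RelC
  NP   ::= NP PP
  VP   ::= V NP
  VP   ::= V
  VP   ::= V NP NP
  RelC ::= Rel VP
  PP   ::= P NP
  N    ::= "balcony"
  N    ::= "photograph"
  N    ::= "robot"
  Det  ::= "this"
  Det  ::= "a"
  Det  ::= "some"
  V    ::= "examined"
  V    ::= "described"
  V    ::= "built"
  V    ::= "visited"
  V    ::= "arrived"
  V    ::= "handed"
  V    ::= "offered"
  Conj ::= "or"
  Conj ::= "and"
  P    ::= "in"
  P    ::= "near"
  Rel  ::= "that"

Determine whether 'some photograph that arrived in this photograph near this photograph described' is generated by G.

[S [NP [NP [NP [Det some] [N photograph]] [RelC [Rel that] [VP [V arrived]]]] [PP [P in] [NP [NP [Det this] [N photograph]] [PP [P near] [NP [Det this] [N photograph]]]]]] [VP [V described]]]
Every word is introduced by a lexical rule and the phrasal rules combine the resulting categories into a single S.

Grammatical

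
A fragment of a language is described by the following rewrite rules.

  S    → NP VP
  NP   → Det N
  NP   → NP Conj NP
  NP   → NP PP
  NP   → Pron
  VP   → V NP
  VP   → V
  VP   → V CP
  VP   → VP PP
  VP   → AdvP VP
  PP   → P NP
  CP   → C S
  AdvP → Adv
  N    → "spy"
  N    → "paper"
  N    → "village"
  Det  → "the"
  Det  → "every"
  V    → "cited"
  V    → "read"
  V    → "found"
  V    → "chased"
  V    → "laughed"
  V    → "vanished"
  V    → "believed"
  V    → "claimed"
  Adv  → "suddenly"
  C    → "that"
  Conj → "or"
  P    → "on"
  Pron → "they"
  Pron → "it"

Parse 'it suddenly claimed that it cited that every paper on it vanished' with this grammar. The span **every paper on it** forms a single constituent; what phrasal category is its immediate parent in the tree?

S

S
  NP
    Pron: it
  VP
    AdvP
      Adv: suddenly
    VP
      V: claimed
      CP
        C: that
        S
          NP
            Pron: it
          VP
            V: cited
            CP
              C: that
              S
                NP
                  NP
                    Det: every
                    N: paper
                  PP
                    P: on
                    NP
                      Pron: it
                VP
                  V: vanished
The span 'every paper on it' is the NP node built by NP → NP PP.
Its mother is the S built by S → NP VP.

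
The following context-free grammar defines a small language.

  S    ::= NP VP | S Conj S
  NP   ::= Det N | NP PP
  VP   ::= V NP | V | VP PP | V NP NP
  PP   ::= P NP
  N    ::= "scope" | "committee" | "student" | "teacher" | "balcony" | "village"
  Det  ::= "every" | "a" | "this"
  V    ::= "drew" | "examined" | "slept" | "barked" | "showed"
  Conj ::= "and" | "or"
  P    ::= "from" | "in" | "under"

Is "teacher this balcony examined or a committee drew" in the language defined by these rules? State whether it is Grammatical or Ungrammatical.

Ungrammatical

For S → NP VP, no prefix of the string parses as an NP. The alternative S rule S → S Conj S likewise has no satisfying split.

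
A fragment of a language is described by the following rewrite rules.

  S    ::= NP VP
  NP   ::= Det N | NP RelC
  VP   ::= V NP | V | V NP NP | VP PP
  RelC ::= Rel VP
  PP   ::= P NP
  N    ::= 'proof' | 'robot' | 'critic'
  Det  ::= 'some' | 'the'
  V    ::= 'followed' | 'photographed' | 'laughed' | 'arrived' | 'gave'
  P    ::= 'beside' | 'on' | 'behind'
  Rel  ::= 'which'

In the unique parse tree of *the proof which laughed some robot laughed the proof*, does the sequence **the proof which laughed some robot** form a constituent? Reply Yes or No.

Yes

[S [NP [NP [Det the] [N proof]] [RelC [Rel which] [VP [V laughed] [NP [Det some] [N robot]]]]] [VP [V laughed] [NP [Det the] [N proof]]]]
The words 'the proof which laughed some robot' are exhaustively dominated by a single NP node (built by NP → NP RelC), so they form a constituent.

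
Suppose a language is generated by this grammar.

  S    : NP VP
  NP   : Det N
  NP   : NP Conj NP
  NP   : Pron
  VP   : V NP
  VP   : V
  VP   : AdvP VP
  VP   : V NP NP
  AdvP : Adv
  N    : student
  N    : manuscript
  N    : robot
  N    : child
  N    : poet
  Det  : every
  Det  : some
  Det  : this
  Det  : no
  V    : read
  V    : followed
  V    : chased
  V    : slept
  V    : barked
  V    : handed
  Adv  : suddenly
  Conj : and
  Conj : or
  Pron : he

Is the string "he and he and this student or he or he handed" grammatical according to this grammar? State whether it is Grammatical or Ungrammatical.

[S [NP [NP [Pron he]] [Conj and] [NP [NP [Pron he]] [Conj and] [NP [NP [Det this] [N student]] [Conj or] [NP [NP [Pron he]] [Conj or] [NP [Pron he]]]]]] [VP [V handed]]]
The bracketing above is licensed at every node by one of the given productions, with S at the root.

Grammatical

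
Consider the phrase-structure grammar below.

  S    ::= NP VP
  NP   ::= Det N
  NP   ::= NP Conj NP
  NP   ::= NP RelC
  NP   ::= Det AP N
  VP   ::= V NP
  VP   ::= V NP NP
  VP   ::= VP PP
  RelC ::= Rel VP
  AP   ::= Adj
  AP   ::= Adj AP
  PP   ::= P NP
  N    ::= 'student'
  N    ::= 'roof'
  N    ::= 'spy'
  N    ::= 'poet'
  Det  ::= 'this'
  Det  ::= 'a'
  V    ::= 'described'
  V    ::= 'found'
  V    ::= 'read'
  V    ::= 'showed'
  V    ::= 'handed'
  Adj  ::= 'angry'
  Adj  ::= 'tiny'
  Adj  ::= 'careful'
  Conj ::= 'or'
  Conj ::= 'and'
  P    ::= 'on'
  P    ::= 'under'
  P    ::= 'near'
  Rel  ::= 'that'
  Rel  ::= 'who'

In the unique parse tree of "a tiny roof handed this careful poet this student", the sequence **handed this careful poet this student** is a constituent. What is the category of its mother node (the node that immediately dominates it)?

[S [NP [Det a] [AP [Adj tiny]] [N roof]] [VP [V handed] [NP [Det this] [AP [Adj careful]] [N poet]] [NP [Det this] [N student]]]]
The span 'handed this careful poet this student' is the VP node built by VP → V NP NP.
Its mother is the S built by S → NP VP.

S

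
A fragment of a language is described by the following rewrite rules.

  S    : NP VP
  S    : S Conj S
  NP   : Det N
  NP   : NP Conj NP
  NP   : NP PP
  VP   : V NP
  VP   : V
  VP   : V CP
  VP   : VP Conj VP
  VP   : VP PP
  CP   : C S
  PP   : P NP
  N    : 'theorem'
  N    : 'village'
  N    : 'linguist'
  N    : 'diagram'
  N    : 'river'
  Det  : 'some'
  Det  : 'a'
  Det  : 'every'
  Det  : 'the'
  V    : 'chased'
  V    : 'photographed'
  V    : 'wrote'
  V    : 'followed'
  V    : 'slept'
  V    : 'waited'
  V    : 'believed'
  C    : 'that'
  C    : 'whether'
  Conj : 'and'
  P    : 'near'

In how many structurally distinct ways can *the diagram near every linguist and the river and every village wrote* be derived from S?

5

Two of the 5 distinct bracketings:
[S [NP [NP [NP [Det the] [N diagram]] [PP [P near] [NP [Det every] [N linguist]]]] [Conj and] [NP [NP [Det the] [N river]] [Conj and] [NP [Det every] [N village]]]] [VP [V wrote]]]
[S [NP [NP [NP [NP [Det the] [N diagram]] [PP [P near] [NP [Det every] [N linguist]]]] [Conj and] [NP [Det the] [N river]]] [Conj and] [NP [Det every] [N village]]] [VP [V wrote]]]
The trees differ in how a recursive rule is bracketed over the same span.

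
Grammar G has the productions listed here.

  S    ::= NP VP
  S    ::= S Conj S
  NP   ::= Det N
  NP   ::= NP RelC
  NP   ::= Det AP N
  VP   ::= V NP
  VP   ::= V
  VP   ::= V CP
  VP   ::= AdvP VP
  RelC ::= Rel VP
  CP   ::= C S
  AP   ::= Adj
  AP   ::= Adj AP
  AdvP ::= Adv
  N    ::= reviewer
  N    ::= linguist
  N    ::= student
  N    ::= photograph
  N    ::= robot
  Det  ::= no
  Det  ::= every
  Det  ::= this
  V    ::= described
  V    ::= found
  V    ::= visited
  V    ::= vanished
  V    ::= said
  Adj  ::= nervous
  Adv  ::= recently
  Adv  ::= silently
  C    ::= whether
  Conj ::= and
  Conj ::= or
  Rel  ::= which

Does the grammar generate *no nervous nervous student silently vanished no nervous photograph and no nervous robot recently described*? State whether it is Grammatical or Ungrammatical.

[S [S [NP [Det no] [AP [Adj nervous] [AP [Adj nervous]]] [N student]] [VP [AdvP [Adv silently]] [VP [V vanished] [NP [Det no] [AP [Adj nervous]] [N photograph]]]]] [Conj and] [S [NP [Det no] [AP [Adj nervous]] [N robot]] [VP [AdvP [Adv recently]] [VP [V described]]]]]
Every word is introduced by a lexical rule and the phrasal rules combine the resulting categories into a single S.

Grammatical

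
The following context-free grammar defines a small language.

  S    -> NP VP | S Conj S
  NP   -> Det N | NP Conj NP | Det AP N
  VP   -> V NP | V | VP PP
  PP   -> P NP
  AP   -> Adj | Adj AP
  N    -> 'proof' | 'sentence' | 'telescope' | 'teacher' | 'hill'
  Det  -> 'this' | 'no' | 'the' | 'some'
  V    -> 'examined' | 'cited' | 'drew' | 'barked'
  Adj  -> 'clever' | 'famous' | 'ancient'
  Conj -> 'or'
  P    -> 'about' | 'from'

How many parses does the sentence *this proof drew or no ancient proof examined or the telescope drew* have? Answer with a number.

The two bracketings:
[S [S [NP [Det this] [N proof]] [VP [V drew]]] [Conj or] [S [S [NP [Det no] [AP [Adj ancient]] [N proof]] [VP [V examined]]] [Conj or] [S [NP [Det the] [N telescope]] [VP [V drew]]]]]
[S [S [S [NP [Det this] [N proof]] [VP [V drew]]] [Conj or] [S [NP [Det no] [AP [Adj ancient]] [N proof]] [VP [V examined]]]] [Conj or] [S [NP [Det the] [N telescope]] [VP [V drew]]]]
The trees differ in how a recursive rule is bracketed over the same span.

2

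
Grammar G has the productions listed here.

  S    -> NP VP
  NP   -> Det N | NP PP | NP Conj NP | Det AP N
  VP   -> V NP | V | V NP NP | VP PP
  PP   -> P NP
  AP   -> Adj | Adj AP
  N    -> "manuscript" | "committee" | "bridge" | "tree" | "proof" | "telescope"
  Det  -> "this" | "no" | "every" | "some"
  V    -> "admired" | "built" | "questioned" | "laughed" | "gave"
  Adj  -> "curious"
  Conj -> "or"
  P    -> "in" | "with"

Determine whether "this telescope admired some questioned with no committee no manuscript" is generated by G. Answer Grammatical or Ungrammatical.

Ungrammatical

A Det word can never sit immediately before a V word in any string this grammar generates, so the substring 'some questioned' rules out a derivation.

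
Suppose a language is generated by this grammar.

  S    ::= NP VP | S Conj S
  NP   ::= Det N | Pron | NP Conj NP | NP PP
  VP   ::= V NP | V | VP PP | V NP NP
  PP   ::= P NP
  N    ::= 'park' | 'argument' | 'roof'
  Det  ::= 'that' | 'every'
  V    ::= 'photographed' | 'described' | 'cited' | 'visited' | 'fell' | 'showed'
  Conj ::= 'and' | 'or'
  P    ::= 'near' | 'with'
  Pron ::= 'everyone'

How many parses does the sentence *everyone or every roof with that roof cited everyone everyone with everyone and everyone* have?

6

Two of the 6 distinct bracketings:
[S [NP [NP [Pron everyone]] [Conj or] [NP [NP [Det every] [N roof]] [PP [P with] [NP [Det that] [N roof]]]]] [VP [VP [V cited] [NP [Pron everyone]] [NP [Pron everyone]]] [PP [P with] [NP [NP [Pron everyone]] [Conj and] [NP [Pron everyone]]]]]]
[S [NP [NP [Pron everyone]] [Conj or] [NP [NP [Det every] [N roof]] [PP [P with] [NP [Det that] [N roof]]]]] [VP [V cited] [NP [Pron everyone]] [NP [NP [NP [Pron everyone]] [PP [P with] [NP [Pron everyone]]]] [Conj and] [NP [Pron everyone]]]]]
The difference turns on whether VP → VP PP is used at the relevant span, versus an alternative expansion of VP.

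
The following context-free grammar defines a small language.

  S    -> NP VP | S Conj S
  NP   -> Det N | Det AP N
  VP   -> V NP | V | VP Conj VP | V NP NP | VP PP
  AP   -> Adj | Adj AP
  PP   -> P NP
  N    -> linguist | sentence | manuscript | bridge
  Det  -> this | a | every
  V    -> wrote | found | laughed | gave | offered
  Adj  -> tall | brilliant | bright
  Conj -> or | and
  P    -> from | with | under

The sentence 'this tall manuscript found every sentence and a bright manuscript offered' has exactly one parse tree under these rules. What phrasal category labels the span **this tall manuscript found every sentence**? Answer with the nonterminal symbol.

[S [S [NP [Det this] [AP [Adj tall]] [N manuscript]] [VP [V found] [NP [Det every] [N sentence]]]] [Conj and] [S [NP [Det a] [AP [Adj bright]] [N manuscript]] [VP [V offered]]]]
The span 'this tall manuscript found every sentence' is the S node built by S → NP VP.

S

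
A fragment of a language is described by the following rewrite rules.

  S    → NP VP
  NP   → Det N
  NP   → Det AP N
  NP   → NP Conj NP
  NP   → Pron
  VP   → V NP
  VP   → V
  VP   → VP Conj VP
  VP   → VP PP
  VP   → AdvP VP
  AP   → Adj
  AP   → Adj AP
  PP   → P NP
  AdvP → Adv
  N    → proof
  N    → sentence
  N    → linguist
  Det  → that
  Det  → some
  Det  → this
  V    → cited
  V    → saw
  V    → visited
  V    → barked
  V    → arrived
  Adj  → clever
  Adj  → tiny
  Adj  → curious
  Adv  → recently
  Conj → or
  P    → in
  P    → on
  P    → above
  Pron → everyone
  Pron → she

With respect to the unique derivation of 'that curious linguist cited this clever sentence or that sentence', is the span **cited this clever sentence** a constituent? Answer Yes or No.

No

[S [NP [Det that] [AP [Adj curious]] [N linguist]] [VP [V cited] [NP [NP [Det this] [AP [Adj clever]] [N sentence]] [Conj or] [NP [Det that] [N sentence]]]]]
The smallest constituent containing 'cited this clever sentence' is the VP spanning 'cited this clever sentence or that sentence'; no single node in the tree dominates exactly the given words.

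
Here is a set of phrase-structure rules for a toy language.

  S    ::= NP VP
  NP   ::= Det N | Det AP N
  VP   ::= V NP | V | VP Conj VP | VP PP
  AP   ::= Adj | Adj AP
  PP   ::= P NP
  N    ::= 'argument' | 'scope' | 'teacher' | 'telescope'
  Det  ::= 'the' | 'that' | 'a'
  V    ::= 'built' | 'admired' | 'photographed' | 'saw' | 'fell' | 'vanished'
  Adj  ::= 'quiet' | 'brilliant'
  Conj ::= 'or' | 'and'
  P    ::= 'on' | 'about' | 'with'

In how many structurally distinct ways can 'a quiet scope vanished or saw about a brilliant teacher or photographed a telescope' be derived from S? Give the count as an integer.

Two of the 3 distinct bracketings:
[S [NP [Det a] [AP [Adj quiet]] [N scope]] [VP [VP [V vanished]] [Conj or] [VP [VP [VP [V saw]] [PP [P about] [NP [Det a] [AP [Adj brilliant]] [N teacher]]]] [Conj or] [VP [V photographed] [NP [Det a] [N telescope]]]]]]
[S [NP [Det a] [AP [Adj quiet]] [N scope]] [VP [VP [VP [V vanished]] [Conj or] [VP [VP [V saw]] [PP [P about] [NP [Det a] [AP [Adj brilliant]] [N teacher]]]]] [Conj or] [VP [V photographed] [NP [Det a] [N telescope]]]]]
The trees differ in how a recursive rule is bracketed over the same span.

3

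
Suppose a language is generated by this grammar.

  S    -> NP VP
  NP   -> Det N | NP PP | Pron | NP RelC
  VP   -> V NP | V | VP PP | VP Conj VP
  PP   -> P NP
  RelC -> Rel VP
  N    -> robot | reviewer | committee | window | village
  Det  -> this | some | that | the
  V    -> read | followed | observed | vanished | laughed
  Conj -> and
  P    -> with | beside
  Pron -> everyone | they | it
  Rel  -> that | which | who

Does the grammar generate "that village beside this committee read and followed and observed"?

[S [NP [NP [Det that] [N village]] [PP [P beside] [NP [Det this] [N committee]]]] [VP [VP [V read]] [Conj and] [VP [VP [V followed]] [Conj and] [VP [V observed]]]]]
Every word is introduced by a lexical rule and the phrasal rules combine the resulting categories into a single S.

Grammatical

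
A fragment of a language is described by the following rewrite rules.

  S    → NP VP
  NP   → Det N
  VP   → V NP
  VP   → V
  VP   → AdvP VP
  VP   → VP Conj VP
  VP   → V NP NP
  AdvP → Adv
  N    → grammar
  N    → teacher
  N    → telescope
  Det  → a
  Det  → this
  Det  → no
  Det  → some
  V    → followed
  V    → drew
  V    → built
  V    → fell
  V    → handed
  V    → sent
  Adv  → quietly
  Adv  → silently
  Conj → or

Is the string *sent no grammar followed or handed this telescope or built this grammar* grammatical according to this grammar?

For S → NP VP, no prefix of the string parses as an NP.

Ungrammatical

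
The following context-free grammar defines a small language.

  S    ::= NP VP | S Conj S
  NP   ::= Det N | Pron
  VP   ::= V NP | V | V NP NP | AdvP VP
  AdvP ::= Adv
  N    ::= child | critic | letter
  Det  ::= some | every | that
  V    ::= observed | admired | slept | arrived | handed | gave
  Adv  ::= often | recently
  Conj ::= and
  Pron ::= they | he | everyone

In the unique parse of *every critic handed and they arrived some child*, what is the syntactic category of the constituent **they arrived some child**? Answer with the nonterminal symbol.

S

[S [S [NP [Det every] [N critic]] [VP [V handed]]] [Conj and] [S [NP [Pron they]] [VP [V arrived] [NP [Det some] [N child]]]]]
The span 'they arrived some child' is the S node built by S → NP VP.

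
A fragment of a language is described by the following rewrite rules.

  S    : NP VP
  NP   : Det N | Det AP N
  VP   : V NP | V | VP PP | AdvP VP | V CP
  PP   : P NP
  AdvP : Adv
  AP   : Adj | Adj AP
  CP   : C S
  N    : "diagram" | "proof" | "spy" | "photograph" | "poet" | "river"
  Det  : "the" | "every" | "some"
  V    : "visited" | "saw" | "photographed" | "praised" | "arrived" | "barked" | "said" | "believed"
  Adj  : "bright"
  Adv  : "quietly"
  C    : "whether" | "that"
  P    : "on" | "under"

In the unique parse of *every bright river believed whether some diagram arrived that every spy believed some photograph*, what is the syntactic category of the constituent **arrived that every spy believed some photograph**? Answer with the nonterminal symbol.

VP

[S [NP [Det every] [AP [Adj bright]] [N river]] [VP [V believed] [CP [C whether] [S [NP [Det some] [N diagram]] [VP [V arrived] [CP [C that] [S [NP [Det every] [N spy]] [VP [V believed] [NP [Det some] [N photograph]]]]]]]]]]
The span 'arrived that every spy believed some photograph' is the VP node built by VP → V CP.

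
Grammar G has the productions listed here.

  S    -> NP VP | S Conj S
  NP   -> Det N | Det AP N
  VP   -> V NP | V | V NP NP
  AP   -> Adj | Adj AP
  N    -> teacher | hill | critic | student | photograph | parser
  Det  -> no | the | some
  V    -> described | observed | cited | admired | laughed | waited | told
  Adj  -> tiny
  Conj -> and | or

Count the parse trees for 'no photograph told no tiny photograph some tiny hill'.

1

[S [NP [Det no] [N photograph]] [VP [V told] [NP [Det no] [AP [Adj tiny]] [N photograph]] [NP [Det some] [AP [Adj tiny]] [N hill]]]]
No rule offers an alternative attachment or grouping for any span, so this is the only derivation.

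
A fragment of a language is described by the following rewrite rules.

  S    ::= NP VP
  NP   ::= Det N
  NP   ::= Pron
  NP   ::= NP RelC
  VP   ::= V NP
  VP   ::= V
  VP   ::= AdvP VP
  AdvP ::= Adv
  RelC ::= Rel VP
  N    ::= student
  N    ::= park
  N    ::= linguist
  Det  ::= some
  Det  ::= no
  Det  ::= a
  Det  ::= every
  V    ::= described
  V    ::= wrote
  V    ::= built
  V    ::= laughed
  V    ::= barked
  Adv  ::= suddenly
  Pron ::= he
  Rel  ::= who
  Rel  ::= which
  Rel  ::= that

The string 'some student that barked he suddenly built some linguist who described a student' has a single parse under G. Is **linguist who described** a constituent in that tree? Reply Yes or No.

[S [NP [NP [Det some] [N student]] [RelC [Rel that] [VP [V barked] [NP [Pron he]]]]] [VP [AdvP [Adv suddenly]] [VP [V built] [NP [NP [Det some] [N linguist]] [RelC [Rel who] [VP [V described] [NP [Det a] [N student]]]]]]]]
The smallest constituent containing 'linguist who described' is the NP spanning 'some linguist who described a student'; no single node in the tree dominates exactly the given words.

No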